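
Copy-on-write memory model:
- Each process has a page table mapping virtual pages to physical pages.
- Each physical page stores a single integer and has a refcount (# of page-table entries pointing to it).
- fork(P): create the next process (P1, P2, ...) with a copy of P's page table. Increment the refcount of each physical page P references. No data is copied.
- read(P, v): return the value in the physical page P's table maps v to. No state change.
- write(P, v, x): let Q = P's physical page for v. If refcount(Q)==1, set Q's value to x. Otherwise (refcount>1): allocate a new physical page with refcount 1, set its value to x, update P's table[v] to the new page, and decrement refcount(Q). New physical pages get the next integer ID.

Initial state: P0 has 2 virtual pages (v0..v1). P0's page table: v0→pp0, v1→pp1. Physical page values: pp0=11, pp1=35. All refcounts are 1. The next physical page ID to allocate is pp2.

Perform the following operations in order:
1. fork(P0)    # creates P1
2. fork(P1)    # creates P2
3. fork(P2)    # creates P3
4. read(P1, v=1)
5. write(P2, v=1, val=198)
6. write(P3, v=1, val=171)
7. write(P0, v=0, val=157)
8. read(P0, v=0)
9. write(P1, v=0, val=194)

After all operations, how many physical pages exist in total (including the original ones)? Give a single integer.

Op 1: fork(P0) -> P1. 2 ppages; refcounts: pp0:2 pp1:2
Op 2: fork(P1) -> P2. 2 ppages; refcounts: pp0:3 pp1:3
Op 3: fork(P2) -> P3. 2 ppages; refcounts: pp0:4 pp1:4
Op 4: read(P1, v1) -> 35. No state change.
Op 5: write(P2, v1, 198). refcount(pp1)=4>1 -> COPY to pp2. 3 ppages; refcounts: pp0:4 pp1:3 pp2:1
Op 6: write(P3, v1, 171). refcount(pp1)=3>1 -> COPY to pp3. 4 ppages; refcounts: pp0:4 pp1:2 pp2:1 pp3:1
Op 7: write(P0, v0, 157). refcount(pp0)=4>1 -> COPY to pp4. 5 ppages; refcounts: pp0:3 pp1:2 pp2:1 pp3:1 pp4:1
Op 8: read(P0, v0) -> 157. No state change.
Op 9: write(P1, v0, 194). refcount(pp0)=3>1 -> COPY to pp5. 6 ppages; refcounts: pp0:2 pp1:2 pp2:1 pp3:1 pp4:1 pp5:1

Answer: 6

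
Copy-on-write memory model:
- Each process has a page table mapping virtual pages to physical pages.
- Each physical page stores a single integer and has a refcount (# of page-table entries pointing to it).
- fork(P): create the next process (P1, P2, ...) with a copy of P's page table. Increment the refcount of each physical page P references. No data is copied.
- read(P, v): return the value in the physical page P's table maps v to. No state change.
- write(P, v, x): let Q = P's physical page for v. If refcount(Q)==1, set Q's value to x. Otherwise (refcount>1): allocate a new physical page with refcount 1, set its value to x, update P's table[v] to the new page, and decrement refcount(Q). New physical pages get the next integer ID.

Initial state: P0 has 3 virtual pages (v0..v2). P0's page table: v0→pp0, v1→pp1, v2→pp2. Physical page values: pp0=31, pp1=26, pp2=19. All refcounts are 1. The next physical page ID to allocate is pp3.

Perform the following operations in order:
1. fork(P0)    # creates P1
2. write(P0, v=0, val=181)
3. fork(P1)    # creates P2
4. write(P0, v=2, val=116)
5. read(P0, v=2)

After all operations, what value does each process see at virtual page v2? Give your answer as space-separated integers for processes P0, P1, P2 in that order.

Answer: 116 19 19

Derivation:
Op 1: fork(P0) -> P1. 3 ppages; refcounts: pp0:2 pp1:2 pp2:2
Op 2: write(P0, v0, 181). refcount(pp0)=2>1 -> COPY to pp3. 4 ppages; refcounts: pp0:1 pp1:2 pp2:2 pp3:1
Op 3: fork(P1) -> P2. 4 ppages; refcounts: pp0:2 pp1:3 pp2:3 pp3:1
Op 4: write(P0, v2, 116). refcount(pp2)=3>1 -> COPY to pp4. 5 ppages; refcounts: pp0:2 pp1:3 pp2:2 pp3:1 pp4:1
Op 5: read(P0, v2) -> 116. No state change.
P0: v2 -> pp4 = 116
P1: v2 -> pp2 = 19
P2: v2 -> pp2 = 19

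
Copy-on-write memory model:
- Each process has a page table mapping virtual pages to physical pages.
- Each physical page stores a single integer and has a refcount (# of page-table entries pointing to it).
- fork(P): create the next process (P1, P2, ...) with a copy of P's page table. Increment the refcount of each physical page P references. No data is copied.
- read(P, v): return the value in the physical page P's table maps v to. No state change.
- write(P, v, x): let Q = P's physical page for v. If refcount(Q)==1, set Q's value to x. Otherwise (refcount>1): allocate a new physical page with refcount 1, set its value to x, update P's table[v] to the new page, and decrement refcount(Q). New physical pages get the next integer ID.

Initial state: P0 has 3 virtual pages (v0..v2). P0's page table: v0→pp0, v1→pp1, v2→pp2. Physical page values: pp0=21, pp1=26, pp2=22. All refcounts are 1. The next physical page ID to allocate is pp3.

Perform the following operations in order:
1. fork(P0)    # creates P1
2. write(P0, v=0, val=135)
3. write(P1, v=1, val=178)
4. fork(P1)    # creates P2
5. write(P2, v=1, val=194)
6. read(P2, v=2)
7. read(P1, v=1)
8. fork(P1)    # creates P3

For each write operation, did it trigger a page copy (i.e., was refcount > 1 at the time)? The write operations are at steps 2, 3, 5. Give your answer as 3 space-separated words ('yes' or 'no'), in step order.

Op 1: fork(P0) -> P1. 3 ppages; refcounts: pp0:2 pp1:2 pp2:2
Op 2: write(P0, v0, 135). refcount(pp0)=2>1 -> COPY to pp3. 4 ppages; refcounts: pp0:1 pp1:2 pp2:2 pp3:1
Op 3: write(P1, v1, 178). refcount(pp1)=2>1 -> COPY to pp4. 5 ppages; refcounts: pp0:1 pp1:1 pp2:2 pp3:1 pp4:1
Op 4: fork(P1) -> P2. 5 ppages; refcounts: pp0:2 pp1:1 pp2:3 pp3:1 pp4:2
Op 5: write(P2, v1, 194). refcount(pp4)=2>1 -> COPY to pp5. 6 ppages; refcounts: pp0:2 pp1:1 pp2:3 pp3:1 pp4:1 pp5:1
Op 6: read(P2, v2) -> 22. No state change.
Op 7: read(P1, v1) -> 178. No state change.
Op 8: fork(P1) -> P3. 6 ppages; refcounts: pp0:3 pp1:1 pp2:4 pp3:1 pp4:2 pp5:1

yes yes yes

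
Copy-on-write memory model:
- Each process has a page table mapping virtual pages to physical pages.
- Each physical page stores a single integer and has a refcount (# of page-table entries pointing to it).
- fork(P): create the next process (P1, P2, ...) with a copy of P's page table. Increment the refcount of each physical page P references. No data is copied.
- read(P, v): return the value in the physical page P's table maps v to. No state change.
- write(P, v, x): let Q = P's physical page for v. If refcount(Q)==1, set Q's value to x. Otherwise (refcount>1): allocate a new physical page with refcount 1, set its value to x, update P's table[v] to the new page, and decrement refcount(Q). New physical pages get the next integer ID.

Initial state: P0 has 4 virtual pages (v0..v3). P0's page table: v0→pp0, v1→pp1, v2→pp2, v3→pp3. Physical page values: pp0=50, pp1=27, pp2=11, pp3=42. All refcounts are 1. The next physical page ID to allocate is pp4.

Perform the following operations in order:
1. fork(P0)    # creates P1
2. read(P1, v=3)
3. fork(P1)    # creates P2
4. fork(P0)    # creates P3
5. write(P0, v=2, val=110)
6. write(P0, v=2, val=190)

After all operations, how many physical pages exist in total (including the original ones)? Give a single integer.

Answer: 5

Derivation:
Op 1: fork(P0) -> P1. 4 ppages; refcounts: pp0:2 pp1:2 pp2:2 pp3:2
Op 2: read(P1, v3) -> 42. No state change.
Op 3: fork(P1) -> P2. 4 ppages; refcounts: pp0:3 pp1:3 pp2:3 pp3:3
Op 4: fork(P0) -> P3. 4 ppages; refcounts: pp0:4 pp1:4 pp2:4 pp3:4
Op 5: write(P0, v2, 110). refcount(pp2)=4>1 -> COPY to pp4. 5 ppages; refcounts: pp0:4 pp1:4 pp2:3 pp3:4 pp4:1
Op 6: write(P0, v2, 190). refcount(pp4)=1 -> write in place. 5 ppages; refcounts: pp0:4 pp1:4 pp2:3 pp3:4 pp4:1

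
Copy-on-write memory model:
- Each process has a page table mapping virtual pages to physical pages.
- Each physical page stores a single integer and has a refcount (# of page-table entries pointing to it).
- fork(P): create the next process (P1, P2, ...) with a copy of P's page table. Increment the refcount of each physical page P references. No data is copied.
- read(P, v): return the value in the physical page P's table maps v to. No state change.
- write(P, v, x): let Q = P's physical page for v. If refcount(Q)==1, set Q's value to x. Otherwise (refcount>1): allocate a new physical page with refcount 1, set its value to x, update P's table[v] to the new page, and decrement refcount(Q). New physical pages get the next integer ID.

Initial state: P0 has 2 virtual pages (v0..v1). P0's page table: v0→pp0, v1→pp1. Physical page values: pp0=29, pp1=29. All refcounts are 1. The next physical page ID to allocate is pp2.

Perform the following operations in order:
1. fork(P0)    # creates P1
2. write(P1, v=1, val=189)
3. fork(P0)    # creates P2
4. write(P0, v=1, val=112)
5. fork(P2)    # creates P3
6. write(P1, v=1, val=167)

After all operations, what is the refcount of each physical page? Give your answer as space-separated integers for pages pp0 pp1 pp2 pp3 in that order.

Op 1: fork(P0) -> P1. 2 ppages; refcounts: pp0:2 pp1:2
Op 2: write(P1, v1, 189). refcount(pp1)=2>1 -> COPY to pp2. 3 ppages; refcounts: pp0:2 pp1:1 pp2:1
Op 3: fork(P0) -> P2. 3 ppages; refcounts: pp0:3 pp1:2 pp2:1
Op 4: write(P0, v1, 112). refcount(pp1)=2>1 -> COPY to pp3. 4 ppages; refcounts: pp0:3 pp1:1 pp2:1 pp3:1
Op 5: fork(P2) -> P3. 4 ppages; refcounts: pp0:4 pp1:2 pp2:1 pp3:1
Op 6: write(P1, v1, 167). refcount(pp2)=1 -> write in place. 4 ppages; refcounts: pp0:4 pp1:2 pp2:1 pp3:1

Answer: 4 2 1 1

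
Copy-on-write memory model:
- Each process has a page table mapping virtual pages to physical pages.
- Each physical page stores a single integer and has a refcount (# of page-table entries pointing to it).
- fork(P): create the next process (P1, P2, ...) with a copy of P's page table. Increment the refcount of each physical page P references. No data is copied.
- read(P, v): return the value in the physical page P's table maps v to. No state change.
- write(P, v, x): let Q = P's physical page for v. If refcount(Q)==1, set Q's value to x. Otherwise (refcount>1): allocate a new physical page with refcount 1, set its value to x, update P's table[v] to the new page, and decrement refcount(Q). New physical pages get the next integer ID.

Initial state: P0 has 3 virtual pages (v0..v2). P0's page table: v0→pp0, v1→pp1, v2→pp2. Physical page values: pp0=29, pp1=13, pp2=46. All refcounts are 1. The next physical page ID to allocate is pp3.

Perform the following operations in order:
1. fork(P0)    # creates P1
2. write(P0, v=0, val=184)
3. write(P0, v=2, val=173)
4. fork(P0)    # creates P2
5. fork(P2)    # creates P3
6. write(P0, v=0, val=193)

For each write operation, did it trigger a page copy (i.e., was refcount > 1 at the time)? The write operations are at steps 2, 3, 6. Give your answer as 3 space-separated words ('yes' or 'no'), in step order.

Op 1: fork(P0) -> P1. 3 ppages; refcounts: pp0:2 pp1:2 pp2:2
Op 2: write(P0, v0, 184). refcount(pp0)=2>1 -> COPY to pp3. 4 ppages; refcounts: pp0:1 pp1:2 pp2:2 pp3:1
Op 3: write(P0, v2, 173). refcount(pp2)=2>1 -> COPY to pp4. 5 ppages; refcounts: pp0:1 pp1:2 pp2:1 pp3:1 pp4:1
Op 4: fork(P0) -> P2. 5 ppages; refcounts: pp0:1 pp1:3 pp2:1 pp3:2 pp4:2
Op 5: fork(P2) -> P3. 5 ppages; refcounts: pp0:1 pp1:4 pp2:1 pp3:3 pp4:3
Op 6: write(P0, v0, 193). refcount(pp3)=3>1 -> COPY to pp5. 6 ppages; refcounts: pp0:1 pp1:4 pp2:1 pp3:2 pp4:3 pp5:1

yes yes yes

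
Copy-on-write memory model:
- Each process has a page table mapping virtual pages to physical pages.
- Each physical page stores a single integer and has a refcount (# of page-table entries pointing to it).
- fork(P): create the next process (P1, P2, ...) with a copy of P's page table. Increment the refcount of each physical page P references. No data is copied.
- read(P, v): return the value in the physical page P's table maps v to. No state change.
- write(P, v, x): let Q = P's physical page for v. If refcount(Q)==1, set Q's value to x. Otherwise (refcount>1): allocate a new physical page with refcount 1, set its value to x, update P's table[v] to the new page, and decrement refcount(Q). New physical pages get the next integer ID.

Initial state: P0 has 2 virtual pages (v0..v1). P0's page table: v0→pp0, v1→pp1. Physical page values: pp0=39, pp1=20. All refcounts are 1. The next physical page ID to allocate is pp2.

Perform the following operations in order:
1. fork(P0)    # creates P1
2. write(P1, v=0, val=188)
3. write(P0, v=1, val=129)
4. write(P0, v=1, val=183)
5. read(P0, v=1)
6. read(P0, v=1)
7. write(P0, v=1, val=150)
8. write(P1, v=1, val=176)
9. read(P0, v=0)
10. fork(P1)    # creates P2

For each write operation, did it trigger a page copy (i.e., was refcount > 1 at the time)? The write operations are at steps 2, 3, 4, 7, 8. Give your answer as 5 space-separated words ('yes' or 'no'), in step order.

Op 1: fork(P0) -> P1. 2 ppages; refcounts: pp0:2 pp1:2
Op 2: write(P1, v0, 188). refcount(pp0)=2>1 -> COPY to pp2. 3 ppages; refcounts: pp0:1 pp1:2 pp2:1
Op 3: write(P0, v1, 129). refcount(pp1)=2>1 -> COPY to pp3. 4 ppages; refcounts: pp0:1 pp1:1 pp2:1 pp3:1
Op 4: write(P0, v1, 183). refcount(pp3)=1 -> write in place. 4 ppages; refcounts: pp0:1 pp1:1 pp2:1 pp3:1
Op 5: read(P0, v1) -> 183. No state change.
Op 6: read(P0, v1) -> 183. No state change.
Op 7: write(P0, v1, 150). refcount(pp3)=1 -> write in place. 4 ppages; refcounts: pp0:1 pp1:1 pp2:1 pp3:1
Op 8: write(P1, v1, 176). refcount(pp1)=1 -> write in place. 4 ppages; refcounts: pp0:1 pp1:1 pp2:1 pp3:1
Op 9: read(P0, v0) -> 39. No state change.
Op 10: fork(P1) -> P2. 4 ppages; refcounts: pp0:1 pp1:2 pp2:2 pp3:1

yes yes no no no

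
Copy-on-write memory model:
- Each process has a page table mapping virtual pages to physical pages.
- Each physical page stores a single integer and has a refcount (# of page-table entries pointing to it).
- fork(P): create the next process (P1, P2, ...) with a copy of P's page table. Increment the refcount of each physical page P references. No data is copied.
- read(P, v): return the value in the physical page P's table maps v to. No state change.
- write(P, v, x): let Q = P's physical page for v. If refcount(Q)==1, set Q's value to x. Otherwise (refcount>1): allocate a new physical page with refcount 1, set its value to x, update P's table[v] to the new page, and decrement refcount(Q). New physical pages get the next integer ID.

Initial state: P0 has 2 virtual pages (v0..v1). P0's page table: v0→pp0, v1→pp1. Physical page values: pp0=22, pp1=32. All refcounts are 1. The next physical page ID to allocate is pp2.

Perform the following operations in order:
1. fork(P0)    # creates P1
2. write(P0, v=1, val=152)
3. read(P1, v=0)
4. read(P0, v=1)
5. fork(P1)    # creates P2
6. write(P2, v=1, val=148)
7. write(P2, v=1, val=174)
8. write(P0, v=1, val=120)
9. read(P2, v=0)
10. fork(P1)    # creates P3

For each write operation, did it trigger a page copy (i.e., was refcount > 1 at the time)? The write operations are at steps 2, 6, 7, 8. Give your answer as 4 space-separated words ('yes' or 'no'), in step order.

Op 1: fork(P0) -> P1. 2 ppages; refcounts: pp0:2 pp1:2
Op 2: write(P0, v1, 152). refcount(pp1)=2>1 -> COPY to pp2. 3 ppages; refcounts: pp0:2 pp1:1 pp2:1
Op 3: read(P1, v0) -> 22. No state change.
Op 4: read(P0, v1) -> 152. No state change.
Op 5: fork(P1) -> P2. 3 ppages; refcounts: pp0:3 pp1:2 pp2:1
Op 6: write(P2, v1, 148). refcount(pp1)=2>1 -> COPY to pp3. 4 ppages; refcounts: pp0:3 pp1:1 pp2:1 pp3:1
Op 7: write(P2, v1, 174). refcount(pp3)=1 -> write in place. 4 ppages; refcounts: pp0:3 pp1:1 pp2:1 pp3:1
Op 8: write(P0, v1, 120). refcount(pp2)=1 -> write in place. 4 ppages; refcounts: pp0:3 pp1:1 pp2:1 pp3:1
Op 9: read(P2, v0) -> 22. No state change.
Op 10: fork(P1) -> P3. 4 ppages; refcounts: pp0:4 pp1:2 pp2:1 pp3:1

yes yes no no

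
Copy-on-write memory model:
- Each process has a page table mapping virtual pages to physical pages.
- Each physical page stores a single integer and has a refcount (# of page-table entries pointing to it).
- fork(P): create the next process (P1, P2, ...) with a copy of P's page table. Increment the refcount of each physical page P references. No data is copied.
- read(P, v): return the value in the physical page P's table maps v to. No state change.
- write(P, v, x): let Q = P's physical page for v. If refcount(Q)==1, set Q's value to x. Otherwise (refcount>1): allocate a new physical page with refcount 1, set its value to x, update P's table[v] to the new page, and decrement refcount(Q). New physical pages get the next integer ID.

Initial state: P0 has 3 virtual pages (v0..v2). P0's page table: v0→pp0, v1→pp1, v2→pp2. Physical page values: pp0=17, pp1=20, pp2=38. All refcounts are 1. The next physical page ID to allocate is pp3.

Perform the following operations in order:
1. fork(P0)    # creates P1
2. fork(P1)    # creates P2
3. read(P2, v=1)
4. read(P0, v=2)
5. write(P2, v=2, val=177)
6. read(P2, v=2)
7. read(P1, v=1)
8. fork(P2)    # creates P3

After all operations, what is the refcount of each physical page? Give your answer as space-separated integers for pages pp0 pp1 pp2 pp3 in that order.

Answer: 4 4 2 2

Derivation:
Op 1: fork(P0) -> P1. 3 ppages; refcounts: pp0:2 pp1:2 pp2:2
Op 2: fork(P1) -> P2. 3 ppages; refcounts: pp0:3 pp1:3 pp2:3
Op 3: read(P2, v1) -> 20. No state change.
Op 4: read(P0, v2) -> 38. No state change.
Op 5: write(P2, v2, 177). refcount(pp2)=3>1 -> COPY to pp3. 4 ppages; refcounts: pp0:3 pp1:3 pp2:2 pp3:1
Op 6: read(P2, v2) -> 177. No state change.
Op 7: read(P1, v1) -> 20. No state change.
Op 8: fork(P2) -> P3. 4 ppages; refcounts: pp0:4 pp1:4 pp2:2 pp3:2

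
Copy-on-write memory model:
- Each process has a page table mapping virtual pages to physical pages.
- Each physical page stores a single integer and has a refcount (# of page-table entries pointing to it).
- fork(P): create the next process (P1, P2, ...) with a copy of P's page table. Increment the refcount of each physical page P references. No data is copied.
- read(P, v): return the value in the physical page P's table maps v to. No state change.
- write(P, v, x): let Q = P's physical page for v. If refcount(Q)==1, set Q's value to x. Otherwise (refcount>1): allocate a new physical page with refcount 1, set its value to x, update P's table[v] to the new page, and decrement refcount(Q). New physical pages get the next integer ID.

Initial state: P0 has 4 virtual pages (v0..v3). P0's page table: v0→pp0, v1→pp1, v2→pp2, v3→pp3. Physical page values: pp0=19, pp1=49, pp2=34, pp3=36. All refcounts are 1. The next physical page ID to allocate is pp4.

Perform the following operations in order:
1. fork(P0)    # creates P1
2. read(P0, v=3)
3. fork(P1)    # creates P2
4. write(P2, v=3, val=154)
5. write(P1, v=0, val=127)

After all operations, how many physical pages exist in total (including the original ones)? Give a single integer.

Op 1: fork(P0) -> P1. 4 ppages; refcounts: pp0:2 pp1:2 pp2:2 pp3:2
Op 2: read(P0, v3) -> 36. No state change.
Op 3: fork(P1) -> P2. 4 ppages; refcounts: pp0:3 pp1:3 pp2:3 pp3:3
Op 4: write(P2, v3, 154). refcount(pp3)=3>1 -> COPY to pp4. 5 ppages; refcounts: pp0:3 pp1:3 pp2:3 pp3:2 pp4:1
Op 5: write(P1, v0, 127). refcount(pp0)=3>1 -> COPY to pp5. 6 ppages; refcounts: pp0:2 pp1:3 pp2:3 pp3:2 pp4:1 pp5:1

Answer: 6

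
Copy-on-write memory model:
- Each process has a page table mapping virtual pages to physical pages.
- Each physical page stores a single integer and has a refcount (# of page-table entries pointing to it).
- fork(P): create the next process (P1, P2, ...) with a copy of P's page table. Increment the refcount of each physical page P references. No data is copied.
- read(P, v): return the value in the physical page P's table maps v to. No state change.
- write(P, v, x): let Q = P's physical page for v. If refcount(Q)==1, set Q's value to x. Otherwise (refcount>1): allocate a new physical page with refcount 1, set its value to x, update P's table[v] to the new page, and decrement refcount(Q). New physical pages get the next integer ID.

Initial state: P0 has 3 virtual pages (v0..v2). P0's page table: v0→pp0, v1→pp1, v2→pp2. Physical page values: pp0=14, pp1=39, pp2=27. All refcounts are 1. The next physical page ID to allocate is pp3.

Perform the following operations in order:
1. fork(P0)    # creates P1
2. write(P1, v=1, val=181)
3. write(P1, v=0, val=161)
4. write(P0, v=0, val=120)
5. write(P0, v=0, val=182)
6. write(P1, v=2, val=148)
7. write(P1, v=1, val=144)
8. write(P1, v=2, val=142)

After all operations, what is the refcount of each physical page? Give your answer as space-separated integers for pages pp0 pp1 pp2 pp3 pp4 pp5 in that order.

Op 1: fork(P0) -> P1. 3 ppages; refcounts: pp0:2 pp1:2 pp2:2
Op 2: write(P1, v1, 181). refcount(pp1)=2>1 -> COPY to pp3. 4 ppages; refcounts: pp0:2 pp1:1 pp2:2 pp3:1
Op 3: write(P1, v0, 161). refcount(pp0)=2>1 -> COPY to pp4. 5 ppages; refcounts: pp0:1 pp1:1 pp2:2 pp3:1 pp4:1
Op 4: write(P0, v0, 120). refcount(pp0)=1 -> write in place. 5 ppages; refcounts: pp0:1 pp1:1 pp2:2 pp3:1 pp4:1
Op 5: write(P0, v0, 182). refcount(pp0)=1 -> write in place. 5 ppages; refcounts: pp0:1 pp1:1 pp2:2 pp3:1 pp4:1
Op 6: write(P1, v2, 148). refcount(pp2)=2>1 -> COPY to pp5. 6 ppages; refcounts: pp0:1 pp1:1 pp2:1 pp3:1 pp4:1 pp5:1
Op 7: write(P1, v1, 144). refcount(pp3)=1 -> write in place. 6 ppages; refcounts: pp0:1 pp1:1 pp2:1 pp3:1 pp4:1 pp5:1
Op 8: write(P1, v2, 142). refcount(pp5)=1 -> write in place. 6 ppages; refcounts: pp0:1 pp1:1 pp2:1 pp3:1 pp4:1 pp5:1

Answer: 1 1 1 1 1 1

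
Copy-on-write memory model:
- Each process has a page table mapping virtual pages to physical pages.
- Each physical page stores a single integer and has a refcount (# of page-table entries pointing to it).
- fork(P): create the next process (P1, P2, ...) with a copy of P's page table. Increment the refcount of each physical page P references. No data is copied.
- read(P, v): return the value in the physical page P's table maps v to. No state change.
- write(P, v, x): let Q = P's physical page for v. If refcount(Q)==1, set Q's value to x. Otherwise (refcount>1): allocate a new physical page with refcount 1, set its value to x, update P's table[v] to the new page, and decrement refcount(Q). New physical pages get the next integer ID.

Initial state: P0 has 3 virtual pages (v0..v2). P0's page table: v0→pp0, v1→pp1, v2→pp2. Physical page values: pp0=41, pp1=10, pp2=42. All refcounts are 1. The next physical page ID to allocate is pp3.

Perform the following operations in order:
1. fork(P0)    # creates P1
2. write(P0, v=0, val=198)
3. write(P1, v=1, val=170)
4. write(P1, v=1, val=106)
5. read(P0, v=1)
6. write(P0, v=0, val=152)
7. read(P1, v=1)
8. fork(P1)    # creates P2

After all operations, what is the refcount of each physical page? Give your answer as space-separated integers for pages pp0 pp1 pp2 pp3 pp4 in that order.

Answer: 2 1 3 1 2

Derivation:
Op 1: fork(P0) -> P1. 3 ppages; refcounts: pp0:2 pp1:2 pp2:2
Op 2: write(P0, v0, 198). refcount(pp0)=2>1 -> COPY to pp3. 4 ppages; refcounts: pp0:1 pp1:2 pp2:2 pp3:1
Op 3: write(P1, v1, 170). refcount(pp1)=2>1 -> COPY to pp4. 5 ppages; refcounts: pp0:1 pp1:1 pp2:2 pp3:1 pp4:1
Op 4: write(P1, v1, 106). refcount(pp4)=1 -> write in place. 5 ppages; refcounts: pp0:1 pp1:1 pp2:2 pp3:1 pp4:1
Op 5: read(P0, v1) -> 10. No state change.
Op 6: write(P0, v0, 152). refcount(pp3)=1 -> write in place. 5 ppages; refcounts: pp0:1 pp1:1 pp2:2 pp3:1 pp4:1
Op 7: read(P1, v1) -> 106. No state change.
Op 8: fork(P1) -> P2. 5 ppages; refcounts: pp0:2 pp1:1 pp2:3 pp3:1 pp4:2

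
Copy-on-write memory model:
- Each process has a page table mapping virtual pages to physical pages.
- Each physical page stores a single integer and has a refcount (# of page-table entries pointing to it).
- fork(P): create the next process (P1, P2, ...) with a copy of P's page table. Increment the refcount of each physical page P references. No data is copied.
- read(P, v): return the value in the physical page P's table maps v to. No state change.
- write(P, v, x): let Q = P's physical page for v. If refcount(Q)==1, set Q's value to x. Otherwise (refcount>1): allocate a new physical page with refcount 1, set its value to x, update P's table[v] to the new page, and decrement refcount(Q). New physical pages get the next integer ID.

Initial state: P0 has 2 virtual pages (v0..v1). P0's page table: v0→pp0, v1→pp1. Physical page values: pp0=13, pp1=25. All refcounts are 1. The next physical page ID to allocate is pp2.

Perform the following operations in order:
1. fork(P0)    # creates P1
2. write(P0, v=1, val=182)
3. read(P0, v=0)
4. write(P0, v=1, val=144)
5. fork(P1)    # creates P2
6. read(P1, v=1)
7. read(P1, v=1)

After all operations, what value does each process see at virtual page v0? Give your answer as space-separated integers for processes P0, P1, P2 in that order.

Answer: 13 13 13

Derivation:
Op 1: fork(P0) -> P1. 2 ppages; refcounts: pp0:2 pp1:2
Op 2: write(P0, v1, 182). refcount(pp1)=2>1 -> COPY to pp2. 3 ppages; refcounts: pp0:2 pp1:1 pp2:1
Op 3: read(P0, v0) -> 13. No state change.
Op 4: write(P0, v1, 144). refcount(pp2)=1 -> write in place. 3 ppages; refcounts: pp0:2 pp1:1 pp2:1
Op 5: fork(P1) -> P2. 3 ppages; refcounts: pp0:3 pp1:2 pp2:1
Op 6: read(P1, v1) -> 25. No state change.
Op 7: read(P1, v1) -> 25. No state change.
P0: v0 -> pp0 = 13
P1: v0 -> pp0 = 13
P2: v0 -> pp0 = 13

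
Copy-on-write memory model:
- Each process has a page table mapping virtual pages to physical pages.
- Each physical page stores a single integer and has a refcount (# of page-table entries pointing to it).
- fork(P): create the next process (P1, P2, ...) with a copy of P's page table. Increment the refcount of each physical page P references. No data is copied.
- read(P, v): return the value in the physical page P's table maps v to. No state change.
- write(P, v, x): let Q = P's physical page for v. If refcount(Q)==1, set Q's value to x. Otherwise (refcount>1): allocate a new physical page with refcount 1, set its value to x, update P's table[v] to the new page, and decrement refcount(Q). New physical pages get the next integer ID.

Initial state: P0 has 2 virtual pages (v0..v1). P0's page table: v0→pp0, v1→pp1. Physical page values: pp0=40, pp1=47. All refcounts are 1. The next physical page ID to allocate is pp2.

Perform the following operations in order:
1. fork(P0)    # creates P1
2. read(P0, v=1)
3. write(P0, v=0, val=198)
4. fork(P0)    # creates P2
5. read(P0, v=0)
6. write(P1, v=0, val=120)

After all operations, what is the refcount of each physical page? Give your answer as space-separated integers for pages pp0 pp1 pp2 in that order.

Op 1: fork(P0) -> P1. 2 ppages; refcounts: pp0:2 pp1:2
Op 2: read(P0, v1) -> 47. No state change.
Op 3: write(P0, v0, 198). refcount(pp0)=2>1 -> COPY to pp2. 3 ppages; refcounts: pp0:1 pp1:2 pp2:1
Op 4: fork(P0) -> P2. 3 ppages; refcounts: pp0:1 pp1:3 pp2:2
Op 5: read(P0, v0) -> 198. No state change.
Op 6: write(P1, v0, 120). refcount(pp0)=1 -> write in place. 3 ppages; refcounts: pp0:1 pp1:3 pp2:2

Answer: 1 3 2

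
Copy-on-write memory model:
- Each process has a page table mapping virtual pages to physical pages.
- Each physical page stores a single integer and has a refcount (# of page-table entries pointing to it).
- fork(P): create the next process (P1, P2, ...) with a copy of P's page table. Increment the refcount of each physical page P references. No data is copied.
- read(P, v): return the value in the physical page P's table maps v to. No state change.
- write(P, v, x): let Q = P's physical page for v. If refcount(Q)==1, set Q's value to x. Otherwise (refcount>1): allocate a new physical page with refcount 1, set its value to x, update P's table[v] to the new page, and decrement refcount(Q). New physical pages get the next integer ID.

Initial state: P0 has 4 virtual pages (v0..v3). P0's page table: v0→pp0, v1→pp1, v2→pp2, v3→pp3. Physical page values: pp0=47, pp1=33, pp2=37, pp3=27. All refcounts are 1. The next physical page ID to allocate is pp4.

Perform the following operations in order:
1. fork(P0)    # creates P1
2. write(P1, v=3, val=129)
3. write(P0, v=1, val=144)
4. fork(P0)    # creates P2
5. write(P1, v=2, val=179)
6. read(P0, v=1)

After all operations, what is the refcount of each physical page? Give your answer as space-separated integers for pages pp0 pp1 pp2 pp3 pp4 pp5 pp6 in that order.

Op 1: fork(P0) -> P1. 4 ppages; refcounts: pp0:2 pp1:2 pp2:2 pp3:2
Op 2: write(P1, v3, 129). refcount(pp3)=2>1 -> COPY to pp4. 5 ppages; refcounts: pp0:2 pp1:2 pp2:2 pp3:1 pp4:1
Op 3: write(P0, v1, 144). refcount(pp1)=2>1 -> COPY to pp5. 6 ppages; refcounts: pp0:2 pp1:1 pp2:2 pp3:1 pp4:1 pp5:1
Op 4: fork(P0) -> P2. 6 ppages; refcounts: pp0:3 pp1:1 pp2:3 pp3:2 pp4:1 pp5:2
Op 5: write(P1, v2, 179). refcount(pp2)=3>1 -> COPY to pp6. 7 ppages; refcounts: pp0:3 pp1:1 pp2:2 pp3:2 pp4:1 pp5:2 pp6:1
Op 6: read(P0, v1) -> 144. No state change.

Answer: 3 1 2 2 1 2 1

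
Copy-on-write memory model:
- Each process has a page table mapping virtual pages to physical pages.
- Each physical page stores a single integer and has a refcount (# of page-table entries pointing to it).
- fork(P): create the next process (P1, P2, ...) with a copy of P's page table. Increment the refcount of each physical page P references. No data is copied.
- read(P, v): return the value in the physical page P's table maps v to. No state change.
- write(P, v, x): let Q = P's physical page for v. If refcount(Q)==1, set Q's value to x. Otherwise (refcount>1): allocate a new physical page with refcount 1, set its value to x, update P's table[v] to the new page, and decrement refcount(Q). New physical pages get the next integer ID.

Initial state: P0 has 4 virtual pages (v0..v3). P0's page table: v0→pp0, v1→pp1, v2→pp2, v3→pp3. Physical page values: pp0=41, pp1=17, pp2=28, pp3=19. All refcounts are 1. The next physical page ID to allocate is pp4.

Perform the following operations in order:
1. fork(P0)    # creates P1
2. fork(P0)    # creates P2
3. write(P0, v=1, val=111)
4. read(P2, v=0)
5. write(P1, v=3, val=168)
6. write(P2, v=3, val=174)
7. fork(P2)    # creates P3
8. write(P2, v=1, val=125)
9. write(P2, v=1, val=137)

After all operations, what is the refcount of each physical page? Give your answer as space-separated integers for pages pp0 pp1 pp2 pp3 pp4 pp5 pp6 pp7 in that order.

Answer: 4 2 4 1 1 1 2 1

Derivation:
Op 1: fork(P0) -> P1. 4 ppages; refcounts: pp0:2 pp1:2 pp2:2 pp3:2
Op 2: fork(P0) -> P2. 4 ppages; refcounts: pp0:3 pp1:3 pp2:3 pp3:3
Op 3: write(P0, v1, 111). refcount(pp1)=3>1 -> COPY to pp4. 5 ppages; refcounts: pp0:3 pp1:2 pp2:3 pp3:3 pp4:1
Op 4: read(P2, v0) -> 41. No state change.
Op 5: write(P1, v3, 168). refcount(pp3)=3>1 -> COPY to pp5. 6 ppages; refcounts: pp0:3 pp1:2 pp2:3 pp3:2 pp4:1 pp5:1
Op 6: write(P2, v3, 174). refcount(pp3)=2>1 -> COPY to pp6. 7 ppages; refcounts: pp0:3 pp1:2 pp2:3 pp3:1 pp4:1 pp5:1 pp6:1
Op 7: fork(P2) -> P3. 7 ppages; refcounts: pp0:4 pp1:3 pp2:4 pp3:1 pp4:1 pp5:1 pp6:2
Op 8: write(P2, v1, 125). refcount(pp1)=3>1 -> COPY to pp7. 8 ppages; refcounts: pp0:4 pp1:2 pp2:4 pp3:1 pp4:1 pp5:1 pp6:2 pp7:1
Op 9: write(P2, v1, 137). refcount(pp7)=1 -> write in place. 8 ppages; refcounts: pp0:4 pp1:2 pp2:4 pp3:1 pp4:1 pp5:1 pp6:2 pp7:1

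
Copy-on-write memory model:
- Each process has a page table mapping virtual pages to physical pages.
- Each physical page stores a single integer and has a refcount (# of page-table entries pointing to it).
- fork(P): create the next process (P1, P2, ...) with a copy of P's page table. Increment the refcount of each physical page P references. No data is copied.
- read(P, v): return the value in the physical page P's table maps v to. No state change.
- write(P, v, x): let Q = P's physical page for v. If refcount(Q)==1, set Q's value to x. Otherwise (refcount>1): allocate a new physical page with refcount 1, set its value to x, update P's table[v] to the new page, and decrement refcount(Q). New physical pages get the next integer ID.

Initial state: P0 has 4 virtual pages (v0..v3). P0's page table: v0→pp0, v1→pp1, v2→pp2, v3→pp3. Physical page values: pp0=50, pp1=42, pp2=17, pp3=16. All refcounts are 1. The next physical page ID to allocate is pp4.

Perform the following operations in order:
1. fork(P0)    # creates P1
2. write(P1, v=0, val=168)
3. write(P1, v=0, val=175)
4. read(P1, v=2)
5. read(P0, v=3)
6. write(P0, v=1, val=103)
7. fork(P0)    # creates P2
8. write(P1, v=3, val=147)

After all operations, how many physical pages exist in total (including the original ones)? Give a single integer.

Answer: 7

Derivation:
Op 1: fork(P0) -> P1. 4 ppages; refcounts: pp0:2 pp1:2 pp2:2 pp3:2
Op 2: write(P1, v0, 168). refcount(pp0)=2>1 -> COPY to pp4. 5 ppages; refcounts: pp0:1 pp1:2 pp2:2 pp3:2 pp4:1
Op 3: write(P1, v0, 175). refcount(pp4)=1 -> write in place. 5 ppages; refcounts: pp0:1 pp1:2 pp2:2 pp3:2 pp4:1
Op 4: read(P1, v2) -> 17. No state change.
Op 5: read(P0, v3) -> 16. No state change.
Op 6: write(P0, v1, 103). refcount(pp1)=2>1 -> COPY to pp5. 6 ppages; refcounts: pp0:1 pp1:1 pp2:2 pp3:2 pp4:1 pp5:1
Op 7: fork(P0) -> P2. 6 ppages; refcounts: pp0:2 pp1:1 pp2:3 pp3:3 pp4:1 pp5:2
Op 8: write(P1, v3, 147). refcount(pp3)=3>1 -> COPY to pp6. 7 ppages; refcounts: pp0:2 pp1:1 pp2:3 pp3:2 pp4:1 pp5:2 pp6:1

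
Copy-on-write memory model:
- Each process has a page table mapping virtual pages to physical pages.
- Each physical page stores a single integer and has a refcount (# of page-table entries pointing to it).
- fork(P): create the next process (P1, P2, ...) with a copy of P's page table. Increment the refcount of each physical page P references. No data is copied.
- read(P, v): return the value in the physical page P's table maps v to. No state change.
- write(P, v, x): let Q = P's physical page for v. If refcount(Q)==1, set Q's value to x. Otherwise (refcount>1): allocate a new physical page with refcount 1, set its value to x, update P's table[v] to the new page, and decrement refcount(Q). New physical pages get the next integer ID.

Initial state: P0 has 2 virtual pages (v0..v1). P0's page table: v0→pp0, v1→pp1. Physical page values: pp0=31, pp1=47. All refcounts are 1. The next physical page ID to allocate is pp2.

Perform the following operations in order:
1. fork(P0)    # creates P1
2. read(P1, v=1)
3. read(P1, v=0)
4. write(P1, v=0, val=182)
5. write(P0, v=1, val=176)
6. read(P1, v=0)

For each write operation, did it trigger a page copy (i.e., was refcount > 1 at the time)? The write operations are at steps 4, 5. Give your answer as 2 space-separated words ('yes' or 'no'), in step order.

Op 1: fork(P0) -> P1. 2 ppages; refcounts: pp0:2 pp1:2
Op 2: read(P1, v1) -> 47. No state change.
Op 3: read(P1, v0) -> 31. No state change.
Op 4: write(P1, v0, 182). refcount(pp0)=2>1 -> COPY to pp2. 3 ppages; refcounts: pp0:1 pp1:2 pp2:1
Op 5: write(P0, v1, 176). refcount(pp1)=2>1 -> COPY to pp3. 4 ppages; refcounts: pp0:1 pp1:1 pp2:1 pp3:1
Op 6: read(P1, v0) -> 182. No state change.

yes yes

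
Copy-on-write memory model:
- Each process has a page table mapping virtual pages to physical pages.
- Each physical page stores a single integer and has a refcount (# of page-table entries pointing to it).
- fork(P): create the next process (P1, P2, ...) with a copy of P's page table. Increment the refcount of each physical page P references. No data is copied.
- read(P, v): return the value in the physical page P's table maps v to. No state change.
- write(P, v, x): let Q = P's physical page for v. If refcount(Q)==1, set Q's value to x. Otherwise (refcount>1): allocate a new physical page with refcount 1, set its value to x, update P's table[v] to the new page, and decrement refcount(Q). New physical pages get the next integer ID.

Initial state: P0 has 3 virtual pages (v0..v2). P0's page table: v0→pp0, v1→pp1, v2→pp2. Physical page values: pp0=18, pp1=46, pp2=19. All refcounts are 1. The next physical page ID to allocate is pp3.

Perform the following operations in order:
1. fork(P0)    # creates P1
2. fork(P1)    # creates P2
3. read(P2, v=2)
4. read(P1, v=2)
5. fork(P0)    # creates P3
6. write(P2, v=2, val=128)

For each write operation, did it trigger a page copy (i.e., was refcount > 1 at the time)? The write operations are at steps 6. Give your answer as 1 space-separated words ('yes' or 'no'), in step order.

Op 1: fork(P0) -> P1. 3 ppages; refcounts: pp0:2 pp1:2 pp2:2
Op 2: fork(P1) -> P2. 3 ppages; refcounts: pp0:3 pp1:3 pp2:3
Op 3: read(P2, v2) -> 19. No state change.
Op 4: read(P1, v2) -> 19. No state change.
Op 5: fork(P0) -> P3. 3 ppages; refcounts: pp0:4 pp1:4 pp2:4
Op 6: write(P2, v2, 128). refcount(pp2)=4>1 -> COPY to pp3. 4 ppages; refcounts: pp0:4 pp1:4 pp2:3 pp3:1

yes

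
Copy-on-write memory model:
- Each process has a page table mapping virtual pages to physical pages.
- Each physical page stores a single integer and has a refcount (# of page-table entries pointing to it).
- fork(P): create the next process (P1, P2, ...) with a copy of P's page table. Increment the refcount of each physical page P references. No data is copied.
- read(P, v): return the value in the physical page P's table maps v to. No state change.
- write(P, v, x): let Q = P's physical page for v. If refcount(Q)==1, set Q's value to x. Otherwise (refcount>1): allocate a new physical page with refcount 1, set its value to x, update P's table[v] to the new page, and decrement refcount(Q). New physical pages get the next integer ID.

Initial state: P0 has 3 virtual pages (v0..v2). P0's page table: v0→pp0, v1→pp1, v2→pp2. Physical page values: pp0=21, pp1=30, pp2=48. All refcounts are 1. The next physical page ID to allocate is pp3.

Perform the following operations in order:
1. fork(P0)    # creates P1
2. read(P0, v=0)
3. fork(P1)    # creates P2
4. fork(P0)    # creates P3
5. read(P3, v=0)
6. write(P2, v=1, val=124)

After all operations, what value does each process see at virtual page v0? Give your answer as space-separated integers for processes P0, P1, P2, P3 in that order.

Answer: 21 21 21 21

Derivation:
Op 1: fork(P0) -> P1. 3 ppages; refcounts: pp0:2 pp1:2 pp2:2
Op 2: read(P0, v0) -> 21. No state change.
Op 3: fork(P1) -> P2. 3 ppages; refcounts: pp0:3 pp1:3 pp2:3
Op 4: fork(P0) -> P3. 3 ppages; refcounts: pp0:4 pp1:4 pp2:4
Op 5: read(P3, v0) -> 21. No state change.
Op 6: write(P2, v1, 124). refcount(pp1)=4>1 -> COPY to pp3. 4 ppages; refcounts: pp0:4 pp1:3 pp2:4 pp3:1
P0: v0 -> pp0 = 21
P1: v0 -> pp0 = 21
P2: v0 -> pp0 = 21
P3: v0 -> pp0 = 21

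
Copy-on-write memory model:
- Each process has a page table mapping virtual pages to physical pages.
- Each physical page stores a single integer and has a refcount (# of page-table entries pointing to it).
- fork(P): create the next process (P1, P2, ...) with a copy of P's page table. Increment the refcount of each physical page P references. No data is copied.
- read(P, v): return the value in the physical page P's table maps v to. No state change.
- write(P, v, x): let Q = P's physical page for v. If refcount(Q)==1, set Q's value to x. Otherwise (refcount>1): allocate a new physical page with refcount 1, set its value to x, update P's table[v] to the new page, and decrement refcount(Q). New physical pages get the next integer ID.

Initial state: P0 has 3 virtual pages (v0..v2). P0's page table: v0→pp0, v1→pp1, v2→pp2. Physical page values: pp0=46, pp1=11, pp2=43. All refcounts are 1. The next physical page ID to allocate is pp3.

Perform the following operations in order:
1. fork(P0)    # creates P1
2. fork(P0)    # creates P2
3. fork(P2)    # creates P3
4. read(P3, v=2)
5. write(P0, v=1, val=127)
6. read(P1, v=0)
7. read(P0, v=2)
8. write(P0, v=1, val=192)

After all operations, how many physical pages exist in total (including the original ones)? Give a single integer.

Op 1: fork(P0) -> P1. 3 ppages; refcounts: pp0:2 pp1:2 pp2:2
Op 2: fork(P0) -> P2. 3 ppages; refcounts: pp0:3 pp1:3 pp2:3
Op 3: fork(P2) -> P3. 3 ppages; refcounts: pp0:4 pp1:4 pp2:4
Op 4: read(P3, v2) -> 43. No state change.
Op 5: write(P0, v1, 127). refcount(pp1)=4>1 -> COPY to pp3. 4 ppages; refcounts: pp0:4 pp1:3 pp2:4 pp3:1
Op 6: read(P1, v0) -> 46. No state change.
Op 7: read(P0, v2) -> 43. No state change.
Op 8: write(P0, v1, 192). refcount(pp3)=1 -> write in place. 4 ppages; refcounts: pp0:4 pp1:3 pp2:4 pp3:1

Answer: 4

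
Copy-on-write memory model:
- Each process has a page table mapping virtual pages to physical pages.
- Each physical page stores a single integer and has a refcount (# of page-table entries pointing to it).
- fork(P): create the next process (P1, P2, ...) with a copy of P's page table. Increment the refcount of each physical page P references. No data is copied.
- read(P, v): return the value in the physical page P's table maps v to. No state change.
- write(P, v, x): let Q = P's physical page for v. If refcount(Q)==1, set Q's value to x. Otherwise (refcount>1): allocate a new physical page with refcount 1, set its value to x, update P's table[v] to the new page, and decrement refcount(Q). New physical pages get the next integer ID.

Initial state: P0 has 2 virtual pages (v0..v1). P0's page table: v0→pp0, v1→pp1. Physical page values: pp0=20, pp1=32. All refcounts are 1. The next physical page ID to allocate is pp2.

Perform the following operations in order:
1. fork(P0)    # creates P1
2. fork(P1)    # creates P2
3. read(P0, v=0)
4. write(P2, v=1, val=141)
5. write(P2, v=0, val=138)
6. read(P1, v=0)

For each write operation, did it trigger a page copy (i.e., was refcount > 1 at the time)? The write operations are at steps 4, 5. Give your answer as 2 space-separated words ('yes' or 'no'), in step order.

Op 1: fork(P0) -> P1. 2 ppages; refcounts: pp0:2 pp1:2
Op 2: fork(P1) -> P2. 2 ppages; refcounts: pp0:3 pp1:3
Op 3: read(P0, v0) -> 20. No state change.
Op 4: write(P2, v1, 141). refcount(pp1)=3>1 -> COPY to pp2. 3 ppages; refcounts: pp0:3 pp1:2 pp2:1
Op 5: write(P2, v0, 138). refcount(pp0)=3>1 -> COPY to pp3. 4 ppages; refcounts: pp0:2 pp1:2 pp2:1 pp3:1
Op 6: read(P1, v0) -> 20. No state change.

yes yes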